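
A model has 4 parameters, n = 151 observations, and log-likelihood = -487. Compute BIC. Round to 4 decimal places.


k * ln(n) = 4 * ln(151) = 4 * 5.017280 = 20.069120.
-2 * loglik = -2 * (-487) = 974.
BIC = 20.069120 + 974 = 994.069120, which rounds to 994.0691.

994.0691


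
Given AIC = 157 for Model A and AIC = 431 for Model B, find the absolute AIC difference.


|AIC_A - AIC_B| = |157 - 431| = 274.
Model A is preferred (lower AIC).

274


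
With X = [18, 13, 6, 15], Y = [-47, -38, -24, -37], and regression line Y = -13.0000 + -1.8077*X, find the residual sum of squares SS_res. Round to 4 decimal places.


For each point, residual = actual - predicted.
Residuals: [-1.4614, -1.4999, -0.1538, 3.1155].
Sum of squared residuals = 14.1154.

14.1154


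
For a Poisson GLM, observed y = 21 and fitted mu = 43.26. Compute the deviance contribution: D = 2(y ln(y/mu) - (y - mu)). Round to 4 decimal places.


y/mu = 21/43.26 = 0.485437 (approx.), and ln(21/43.26) = -0.722706.
y * ln(y/mu) = 21 * -0.722706 = -15.176826.
y - mu = -22.26.
D = 2 * (-15.176826 - -22.26) = 14.166348, which rounds to 14.1663.

14.1663


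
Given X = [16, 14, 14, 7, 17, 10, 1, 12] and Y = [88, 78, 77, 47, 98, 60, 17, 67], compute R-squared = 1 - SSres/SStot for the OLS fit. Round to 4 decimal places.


Fit the OLS line: b0 = 11.7664, b1 = 4.8117.
SSres = 34.9330.
SStot = 4570.0000.
R^2 = 1 - 34.9330/4570.0000 = 0.9924.

0.9924


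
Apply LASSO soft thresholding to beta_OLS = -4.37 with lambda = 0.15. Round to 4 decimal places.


|beta_OLS| = 4.37.
lambda = 0.15.
Since |beta| > lambda, coefficient = sign(beta)*(|beta| - lambda) = -4.2200.
Result = -4.2200.

-4.2200


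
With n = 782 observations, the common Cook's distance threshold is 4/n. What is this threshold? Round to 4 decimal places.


Cook's distance cutoff = 4/n = 4/782.
= 0.0051.

0.0051


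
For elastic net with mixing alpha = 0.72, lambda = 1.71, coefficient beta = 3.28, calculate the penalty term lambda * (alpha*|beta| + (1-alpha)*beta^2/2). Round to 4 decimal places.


Compute:
L1 = 0.72 * 3.28 = 2.3616.
L2 = 0.28 * 3.28^2 / 2 = 1.5062.
Penalty = 1.71 * (2.3616 + 1.5062) = 6.6139.

6.6139


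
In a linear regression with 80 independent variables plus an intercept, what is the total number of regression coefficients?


Including the intercept, the model has 80 predictor coefficients + 1 intercept.
Total = 81.

81


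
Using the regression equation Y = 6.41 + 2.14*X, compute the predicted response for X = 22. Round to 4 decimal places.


Plug X = 22 into Y = 6.41 + 2.14*X:
Y = 6.41 + 47.0800 = 53.4900.

53.4900


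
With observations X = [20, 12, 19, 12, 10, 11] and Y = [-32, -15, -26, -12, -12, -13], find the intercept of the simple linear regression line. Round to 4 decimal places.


First find the slope: b1 = -1.9255.
Means: xbar = 14.0000, ybar = -18.3333.
b0 = ybar - b1 * xbar = -18.3333 - -1.9255 * 14.0000 = 8.6241.

8.6241


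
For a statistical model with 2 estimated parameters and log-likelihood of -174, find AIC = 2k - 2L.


Compute:
2k = 2*2 = 4.
-2*loglik = -2*(-174) = 348.
AIC = 4 + 348 = 352.

352


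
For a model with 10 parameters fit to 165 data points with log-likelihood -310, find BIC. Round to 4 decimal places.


k * ln(n) = 10 * ln(165) = 10 * 5.105945 = 51.059450.
-2 * loglik = -2 * (-310) = 620.
BIC = 51.059450 + 620 = 671.059450, which rounds to 671.0595.

671.0595


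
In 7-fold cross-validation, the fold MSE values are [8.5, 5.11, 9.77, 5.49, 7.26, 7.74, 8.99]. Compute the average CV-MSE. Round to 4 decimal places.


Add all fold MSEs: 52.8600.
Divide by k = 7: 52.8600/7 = 7.5514.

7.5514


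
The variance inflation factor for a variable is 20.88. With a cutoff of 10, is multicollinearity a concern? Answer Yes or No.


Compare VIF = 20.88 to the threshold of 10.
20.88 >= 10, so the answer is Yes.

Yes


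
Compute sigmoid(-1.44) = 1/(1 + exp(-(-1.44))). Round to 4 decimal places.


exp(1.4400) = 4.2207.
1 + exp(-z) = 5.2207.
sigmoid = 1/5.2207 = 0.1915.

0.1915


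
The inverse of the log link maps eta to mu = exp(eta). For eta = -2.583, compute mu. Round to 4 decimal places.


The inverse log link gives:
mu = exp(-2.583) = 0.0755.

0.0755


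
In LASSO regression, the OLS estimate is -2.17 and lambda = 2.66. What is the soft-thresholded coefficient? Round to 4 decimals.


Check: |-2.17| = 2.17 vs lambda = 2.66.
Since |beta| <= lambda, the coefficient is set to 0.
Soft-thresholded coefficient = 0.0000.

0.0000


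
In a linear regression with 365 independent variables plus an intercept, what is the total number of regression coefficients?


Each predictor gets one coefficient, plus one intercept.
Total parameters = 365 + 1 = 366.

366


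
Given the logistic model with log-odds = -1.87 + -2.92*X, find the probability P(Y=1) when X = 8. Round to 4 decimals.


Compute z = -1.87 + (-2.92)(8) = -25.2300.
exp(-z) = 90625367021.0050.
P = 1/(1 + 90625367021.0050) = 0.0000.

0.0000


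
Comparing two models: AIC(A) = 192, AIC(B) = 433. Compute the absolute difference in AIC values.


Compute |192 - 433| = 241.
Model A has the smaller AIC.

241


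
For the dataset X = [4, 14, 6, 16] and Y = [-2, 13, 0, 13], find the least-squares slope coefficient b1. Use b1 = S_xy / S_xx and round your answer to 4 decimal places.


First compute the means: xbar = 10.0000, ybar = 6.0000.
Then S_xx = sum((xi - xbar)^2) = 104.0000.
S_xy = sum((xi - xbar)(yi - ybar)) = 142.0000.
b1 = S_xy / S_xx = 142.0000 / 104.0000 = 1.3654.

1.3654


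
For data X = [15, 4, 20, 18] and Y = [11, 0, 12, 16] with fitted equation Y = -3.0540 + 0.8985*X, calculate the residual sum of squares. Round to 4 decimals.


Compute predicted values, then residuals = yi - yhat_i.
Residuals: [0.5765, -0.5400, -2.9160, 2.8810].
SSres = sum(residual^2) = 17.4272.

17.4272


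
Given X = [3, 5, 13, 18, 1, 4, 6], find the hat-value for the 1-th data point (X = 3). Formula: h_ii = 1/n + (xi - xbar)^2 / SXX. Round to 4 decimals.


Mean of X: xbar = 7.1429.
SXX = 222.8571.
For X = 3: h = 1/7 + (3 - 7.1429)^2/222.8571 = 0.2199.

0.2199


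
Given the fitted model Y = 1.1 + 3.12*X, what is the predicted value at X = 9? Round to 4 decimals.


Plug X = 9 into Y = 1.1 + 3.12*X:
Y = 1.1 + 28.0800 = 29.1800.

29.1800


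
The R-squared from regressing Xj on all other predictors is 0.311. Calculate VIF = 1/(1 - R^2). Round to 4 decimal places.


VIF = 1 / (1 - 0.311).
= 1 / 0.689 = 1.4514.

1.4514


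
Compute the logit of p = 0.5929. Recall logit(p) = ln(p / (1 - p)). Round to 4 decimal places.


1 - p = 0.4071.
p/(1-p) = 1.4564.
logit = ln(1.4564) = 0.3760.

0.3760


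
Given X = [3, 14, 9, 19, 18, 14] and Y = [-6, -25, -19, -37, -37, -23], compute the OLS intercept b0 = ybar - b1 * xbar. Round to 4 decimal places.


The slope is b1 = -1.9208.
Sample means are xbar = 12.8333 and ybar = -24.5000.
Intercept: b0 = -24.5000 - (-1.9208)(12.8333) = 0.1500.

0.1500


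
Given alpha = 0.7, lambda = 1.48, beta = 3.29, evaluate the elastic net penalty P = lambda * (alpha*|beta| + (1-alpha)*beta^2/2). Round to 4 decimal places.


Compute:
L1 = 0.7 * 3.29 = 2.3030.
L2 = 0.3 * 3.29^2 / 2 = 1.6236.
Penalty = 1.48 * (2.3030 + 1.6236) = 5.8114.

5.8114


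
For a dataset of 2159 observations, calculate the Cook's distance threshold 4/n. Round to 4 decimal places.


The threshold is 4/n.
4/2159 = 0.0019.

0.0019


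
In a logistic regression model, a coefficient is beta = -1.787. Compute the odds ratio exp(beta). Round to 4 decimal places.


Odds ratio = exp(beta) = exp(-1.787).
= 0.1675.

0.1675


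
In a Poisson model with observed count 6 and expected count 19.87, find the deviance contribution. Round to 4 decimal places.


Compute y*ln(y/mu) = 6*ln(6/19.87) = 6*-1.197452 = -7.184712.
y - mu = -13.87.
D = 2*(-7.184712 - (-13.87)) = 13.370576, which rounds to 13.3706.

13.3706


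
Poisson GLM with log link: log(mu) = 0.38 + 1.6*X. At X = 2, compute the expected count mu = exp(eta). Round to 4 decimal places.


Linear predictor: eta = 0.38 + (1.6)(2) = 3.5800.
Expected count: mu = exp(3.5800) = 35.8735.

35.8735


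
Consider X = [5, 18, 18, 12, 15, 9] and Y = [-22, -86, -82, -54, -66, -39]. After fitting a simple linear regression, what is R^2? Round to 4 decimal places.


Fit the OLS line: b0 = 3.1446, b1 = -4.7775.
SSres = 19.3251.
SStot = 3096.8333.
R^2 = 1 - 19.3251/3096.8333 = 0.9938.

0.9938


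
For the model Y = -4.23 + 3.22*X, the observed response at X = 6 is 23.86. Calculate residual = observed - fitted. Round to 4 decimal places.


Predicted = -4.23 + 3.22 * 6 = 15.0900.
Residual = 23.86 - 15.0900 = 8.7700.

8.7700


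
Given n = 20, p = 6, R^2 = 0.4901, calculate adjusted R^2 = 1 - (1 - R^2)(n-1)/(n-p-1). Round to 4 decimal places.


Adjusted R^2 = 1 - (1 - R^2) * (n-1)/(n-p-1).
(1 - R^2) = 0.5099.
(n-1)/(n-p-1) = 19/13.
(1 - R^2) * (n-1) = 0.5099 * 19 = 9.6881.
Divide by (n-p-1): 9.6881 / 13 = 0.7452.
Adj R^2 = 1 - 0.7452 = 0.2548.

0.2548


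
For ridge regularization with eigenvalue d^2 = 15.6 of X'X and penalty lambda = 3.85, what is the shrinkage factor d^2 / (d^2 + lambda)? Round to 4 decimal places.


Denominator = d^2 + lambda = 15.6 + 3.85 = 19.4500.
Shrinkage = 15.6 / 19.4500 = 0.8021.

0.8021


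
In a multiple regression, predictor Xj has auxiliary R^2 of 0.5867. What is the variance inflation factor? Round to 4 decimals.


VIF = 1 / (1 - 0.5867).
= 1 / 0.4133 = 2.4195.

2.4195


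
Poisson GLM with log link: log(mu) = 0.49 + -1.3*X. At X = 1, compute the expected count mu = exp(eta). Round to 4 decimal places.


Compute eta = 0.49 + -1.3 * 1 = -0.8100.
Apply inverse link: mu = e^-0.8100 = 0.4449.

0.4449


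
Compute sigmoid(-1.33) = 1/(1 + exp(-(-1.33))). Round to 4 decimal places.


exp(1.3300) = 3.7810.
1 + exp(-z) = 4.7810.
sigmoid = 1/4.7810 = 0.2092.

0.2092


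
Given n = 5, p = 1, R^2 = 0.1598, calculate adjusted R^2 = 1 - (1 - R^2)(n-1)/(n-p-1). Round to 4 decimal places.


Using the formula:
(1 - 0.1598) = 0.8402.
Multiply by 4/3: 0.8402 * 4 = 3.3608, then 3.3608 / 3 = 1.1203.
Adj R^2 = 1 - 1.1203 = -0.1203.

-0.1203


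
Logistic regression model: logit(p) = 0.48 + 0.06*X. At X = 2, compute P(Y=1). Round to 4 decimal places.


z = 0.48 + 0.06 * 2 = 0.6000.
Sigmoid: P = 1 / (1 + exp(-0.6000)) = 0.6457.

0.6457


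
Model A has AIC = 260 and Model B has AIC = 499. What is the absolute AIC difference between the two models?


|AIC_A - AIC_B| = |260 - 499| = 239.
Model A is preferred (lower AIC).

239


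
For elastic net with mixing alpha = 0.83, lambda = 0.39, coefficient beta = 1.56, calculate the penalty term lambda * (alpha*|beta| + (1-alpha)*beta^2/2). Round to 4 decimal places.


L1 component = 0.83 * |1.56| = 1.2948.
L2 component = 0.17 * 1.56^2 / 2 = 0.2069.
Penalty = 0.39 * (1.2948 + 0.2069) = 0.39 * 1.5017 = 0.5856.

0.5856


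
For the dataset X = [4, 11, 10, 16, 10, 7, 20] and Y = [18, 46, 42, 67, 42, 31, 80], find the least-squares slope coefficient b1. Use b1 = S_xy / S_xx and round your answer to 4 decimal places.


Calculate xbar = 11.1429, ybar = 46.5714.
S_xx = 172.8571, S_xy = 674.4286.
Using b1 = S_xy / S_xx = 674.4286 / 172.8571, we get b1 = 3.9017.

3.9017


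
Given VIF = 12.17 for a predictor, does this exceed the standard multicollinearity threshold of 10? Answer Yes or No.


Compare VIF = 12.17 to the threshold of 10.
12.17 >= 10, so the answer is Yes.

Yes


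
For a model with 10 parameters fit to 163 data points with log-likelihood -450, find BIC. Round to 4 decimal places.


ln(163) = 5.093750.
k * ln(n) = 10 * 5.093750 = 50.937500.
-2L = 900.
BIC = 50.937500 + 900 = 950.937500, which rounds to 950.9375.

950.9375


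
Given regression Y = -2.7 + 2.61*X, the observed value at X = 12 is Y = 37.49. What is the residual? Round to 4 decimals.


Compute yhat = -2.7 + (2.61)(12) = 28.6200.
Residual = actual - predicted = 37.49 - 28.6200 = 8.8700.

8.8700


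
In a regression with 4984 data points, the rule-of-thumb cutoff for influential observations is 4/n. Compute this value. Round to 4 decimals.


Cook's distance cutoff = 4/n = 4/4984.
= 0.0008.

0.0008


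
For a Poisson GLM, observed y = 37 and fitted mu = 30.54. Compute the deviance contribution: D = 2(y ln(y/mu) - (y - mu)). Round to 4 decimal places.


Compute y*ln(y/mu) = 37*ln(37/30.54) = 37*0.191881 = 7.099597.
y - mu = 6.46.
D = 2*(7.099597 - (6.46)) = 1.279194, which rounds to 1.2792.

1.2792


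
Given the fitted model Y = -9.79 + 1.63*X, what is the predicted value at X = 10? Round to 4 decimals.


Plug X = 10 into Y = -9.79 + 1.63*X:
Y = -9.79 + 16.3000 = 6.5100.

6.5100


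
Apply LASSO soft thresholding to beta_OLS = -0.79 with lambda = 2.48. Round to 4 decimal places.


Absolute value: |-0.79| = 0.79.
Compare to lambda = 2.48.
Since |beta| <= lambda, the coefficient is set to 0.

0.0000


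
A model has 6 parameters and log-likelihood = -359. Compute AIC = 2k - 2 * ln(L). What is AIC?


Compute:
2k = 2*6 = 12.
-2*loglik = -2*(-359) = 718.
AIC = 12 + 718 = 730.

730


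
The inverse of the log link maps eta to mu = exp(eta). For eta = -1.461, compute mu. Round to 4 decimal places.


Apply the inverse link:
mu = e^-1.461 = 0.2320.

0.2320


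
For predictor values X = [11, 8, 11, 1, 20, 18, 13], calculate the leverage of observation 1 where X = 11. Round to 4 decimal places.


n = 7, xbar = 11.7143.
SXX = sum((xi - xbar)^2) = 239.4286.
h = 1/7 + (11 - 11.7143)^2 / 239.4286 = 0.1450.

0.1450


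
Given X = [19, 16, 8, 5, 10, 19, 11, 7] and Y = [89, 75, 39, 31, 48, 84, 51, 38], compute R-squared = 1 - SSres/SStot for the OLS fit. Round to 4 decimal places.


Fit the OLS line: b0 = 8.1029, b1 = 4.1071.
SSres = 31.4782.
SStot = 3554.8750.
R^2 = 1 - 31.4782/3554.8750 = 0.9911.

0.9911


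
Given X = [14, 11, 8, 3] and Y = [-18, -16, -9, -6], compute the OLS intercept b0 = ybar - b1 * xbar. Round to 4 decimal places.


Compute b1 = -1.1667 from the OLS formula.
With xbar = 9.0000 and ybar = -12.2500, the intercept is:
b0 = -12.2500 - -1.1667 * 9.0000 = -1.7500.

-1.7500


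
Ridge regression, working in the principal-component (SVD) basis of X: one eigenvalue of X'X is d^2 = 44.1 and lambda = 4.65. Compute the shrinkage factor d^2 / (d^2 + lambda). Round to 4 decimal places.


Compute the denominator: 44.1 + 4.65 = 48.7500.
Shrinkage factor = 44.1 / 48.7500 = 0.9046.

0.9046


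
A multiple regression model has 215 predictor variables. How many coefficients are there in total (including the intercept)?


Including the intercept, the model has 215 predictor coefficients + 1 intercept.
Total = 216.

216


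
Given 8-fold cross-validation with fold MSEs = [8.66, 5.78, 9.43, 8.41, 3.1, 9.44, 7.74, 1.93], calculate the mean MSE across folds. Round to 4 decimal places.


Add all fold MSEs: 54.4900.
Divide by k = 8: 54.4900/8 = 6.8113.

6.8113


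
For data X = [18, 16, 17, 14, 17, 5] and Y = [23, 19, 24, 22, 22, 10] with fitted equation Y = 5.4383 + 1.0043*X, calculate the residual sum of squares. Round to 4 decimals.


For each point, residual = actual - predicted.
Residuals: [-0.5157, -2.5071, 1.4886, 2.5015, -0.5114, -0.4598].
Sum of squared residuals = 15.4979.

15.4979


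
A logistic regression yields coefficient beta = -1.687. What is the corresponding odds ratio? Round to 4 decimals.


exp(-1.687) = 0.1851.
So the odds ratio is 0.1851.

0.1851


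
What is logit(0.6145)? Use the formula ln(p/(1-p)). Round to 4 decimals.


1 - p = 0.3855.
p/(1-p) = 1.5940.
logit = ln(1.5940) = 0.4663.

0.4663


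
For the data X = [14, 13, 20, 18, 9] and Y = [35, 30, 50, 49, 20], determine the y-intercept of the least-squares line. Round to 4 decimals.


Compute b1 = 2.9251 from the OLS formula.
With xbar = 14.8000 and ybar = 36.8000, the intercept is:
b0 = 36.8000 - 2.9251 * 14.8000 = -6.4920.

-6.4920


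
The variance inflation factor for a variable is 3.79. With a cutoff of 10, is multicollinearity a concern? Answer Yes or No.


Check: VIF = 3.79 vs threshold = 10.
Since 3.79 < 10, the answer is No.

No


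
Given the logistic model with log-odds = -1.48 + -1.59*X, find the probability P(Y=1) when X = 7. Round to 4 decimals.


z = -1.48 + -1.59 * 7 = -12.6100.
Sigmoid: P = 1 / (1 + exp(12.6100)) = 0.0000.

0.0000


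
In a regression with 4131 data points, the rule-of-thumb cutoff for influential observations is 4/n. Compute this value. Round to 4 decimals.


Cook's distance cutoff = 4/n = 4/4131.
= 0.0010.

0.0010


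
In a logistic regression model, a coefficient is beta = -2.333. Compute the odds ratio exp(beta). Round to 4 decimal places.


The odds ratio is computed as:
OR = e^(-2.333) = 0.0970.

0.0970


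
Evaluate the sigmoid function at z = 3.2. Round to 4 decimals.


exp(-3.2000) = 0.0408.
1 + exp(-z) = 1.0408.
sigmoid = 1/1.0408 = 0.9608.

0.9608


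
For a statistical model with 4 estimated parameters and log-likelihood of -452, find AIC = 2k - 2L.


AIC = 2k - 2*loglik = 2(4) - 2(-452).
= 8 + 904 = 912.

912


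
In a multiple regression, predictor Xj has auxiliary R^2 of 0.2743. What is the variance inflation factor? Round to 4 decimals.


Denominator: 1 - 0.2743 = 0.7257.
VIF = 1 / 0.7257 = 1.3780.

1.3780


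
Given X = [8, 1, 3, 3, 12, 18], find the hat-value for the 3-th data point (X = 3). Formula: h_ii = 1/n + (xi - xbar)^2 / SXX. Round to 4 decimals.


Compute xbar = 7.5000 with n = 6 observations.
SXX = 213.5000.
Leverage = 1/6 + (3 - 7.5000)^2/213.5000 = 0.2615.

0.2615


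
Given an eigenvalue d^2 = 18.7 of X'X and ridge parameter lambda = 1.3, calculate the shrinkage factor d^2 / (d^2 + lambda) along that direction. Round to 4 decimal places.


d^2 + lambda = 18.7 + 1.3 = 20.0000.
Shrinkage factor = 18.7/20.0000 = 0.9350.

0.9350


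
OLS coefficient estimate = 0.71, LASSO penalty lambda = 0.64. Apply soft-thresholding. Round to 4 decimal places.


Check: |0.71| = 0.71 vs lambda = 0.64.
Since |beta| > lambda, coefficient = sign(beta)*(|beta| - lambda) = 0.0700.
Soft-thresholded coefficient = 0.0700.

0.0700


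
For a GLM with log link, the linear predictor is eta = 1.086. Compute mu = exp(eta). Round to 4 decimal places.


mu = exp(eta) = exp(1.086).
= 2.9624.

2.9624


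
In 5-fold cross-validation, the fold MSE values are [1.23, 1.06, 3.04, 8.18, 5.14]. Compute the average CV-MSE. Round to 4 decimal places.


Total MSE across folds = 18.6500.
CV-MSE = 18.6500/5 = 3.7300.

3.7300


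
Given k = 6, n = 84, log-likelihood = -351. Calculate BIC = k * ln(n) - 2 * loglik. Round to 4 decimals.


Compute k*ln(n) = 6*ln(84) = 6*4.430817 = 26.584902.
Then -2*loglik = 702.
BIC = 26.584902 + 702 = 728.584902, which rounds to 728.5849.

728.5849


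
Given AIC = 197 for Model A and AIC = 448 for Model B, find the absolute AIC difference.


Compute |197 - 448| = 251.
Model A has the smaller AIC.

251


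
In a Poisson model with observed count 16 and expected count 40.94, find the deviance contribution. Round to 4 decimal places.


Compute y*ln(y/mu) = 16*ln(16/40.94) = 16*-0.939519 = -15.032304.
y - mu = -24.94.
D = 2*(-15.032304 - (-24.94)) = 19.815392, which rounds to 19.8154.

19.8154


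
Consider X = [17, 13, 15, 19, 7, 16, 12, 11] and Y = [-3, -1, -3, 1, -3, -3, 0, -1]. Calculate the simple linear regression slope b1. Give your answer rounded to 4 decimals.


Calculate xbar = 13.7500, ybar = -1.6250.
S_xx = 101.5000, S_xy = 8.7500.
Using b1 = S_xy / S_xx = 8.7500 / 101.5000, we get b1 = 0.0862.

0.0862


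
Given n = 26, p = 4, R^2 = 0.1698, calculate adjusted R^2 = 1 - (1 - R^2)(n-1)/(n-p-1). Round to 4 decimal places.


Using the formula:
(1 - 0.1698) = 0.8302.
Multiply by 25/21: 0.8302 * 25 = 20.7550, then 20.7550 / 21 = 0.9883.
Adj R^2 = 1 - 0.9883 = 0.0117.

0.0117


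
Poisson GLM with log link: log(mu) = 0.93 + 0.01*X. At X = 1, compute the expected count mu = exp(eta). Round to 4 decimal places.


eta = 0.93 + 0.01 * 1 = 0.9400.
mu = exp(0.9400) = 2.5600.

2.5600


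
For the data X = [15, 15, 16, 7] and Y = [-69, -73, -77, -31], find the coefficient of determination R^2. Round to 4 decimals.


The fitted line is Y = 4.4408 + -5.0521*X.
SSres = 8.6066, SStot = 1355.0000.
R^2 = 1 - SSres/SStot = 0.9936.

0.9936


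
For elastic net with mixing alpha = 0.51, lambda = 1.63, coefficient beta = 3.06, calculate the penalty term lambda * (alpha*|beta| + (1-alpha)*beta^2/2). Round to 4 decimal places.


Compute:
L1 = 0.51 * 3.06 = 1.5606.
L2 = 0.49 * 3.06^2 / 2 = 2.2941.
Penalty = 1.63 * (1.5606 + 2.2941) = 6.2831.

6.2831


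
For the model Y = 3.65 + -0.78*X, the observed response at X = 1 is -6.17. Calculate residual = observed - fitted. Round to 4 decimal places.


Fitted value at X = 1 is yhat = 3.65 + -0.78*1 = 2.8700.
Residual = -6.17 - 2.8700 = -9.0400.

-9.0400


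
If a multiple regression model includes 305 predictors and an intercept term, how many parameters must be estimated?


Including the intercept, the model has 305 predictor coefficients + 1 intercept.
Total = 306.

306


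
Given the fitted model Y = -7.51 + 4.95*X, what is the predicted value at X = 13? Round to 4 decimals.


Substitute X = 13 into the equation:
Y = -7.51 + 4.95 * 13 = -7.51 + 64.3500 = 56.8400.

56.8400


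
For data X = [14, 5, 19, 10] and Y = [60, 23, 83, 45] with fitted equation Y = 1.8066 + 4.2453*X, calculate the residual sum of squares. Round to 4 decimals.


Compute predicted values, then residuals = yi - yhat_i.
Residuals: [-1.2408, -0.0331, 0.5327, 0.7404].
SSres = sum(residual^2) = 2.3726.

2.3726


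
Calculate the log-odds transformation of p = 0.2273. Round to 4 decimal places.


1 - p = 0.7727.
p/(1-p) = 0.2942.
logit = ln(0.2942) = -1.2236.

-1.2236


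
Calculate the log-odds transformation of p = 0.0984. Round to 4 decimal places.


1 - p = 0.9016.
p/(1-p) = 0.1091.
logit = ln(0.1091) = -2.2151.

-2.2151


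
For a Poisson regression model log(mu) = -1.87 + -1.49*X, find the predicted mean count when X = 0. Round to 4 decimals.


eta = -1.87 + -1.49 * 0 = -1.8700.
mu = exp(-1.8700) = 0.1541.

0.1541


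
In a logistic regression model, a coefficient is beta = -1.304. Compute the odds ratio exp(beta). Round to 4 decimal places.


Odds ratio = exp(beta) = exp(-1.304).
= 0.2714.

0.2714


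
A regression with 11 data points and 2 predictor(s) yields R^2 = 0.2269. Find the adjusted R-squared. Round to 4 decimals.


Adjusted R^2 = 1 - (1 - R^2) * (n-1)/(n-p-1).
(1 - R^2) = 0.7731.
(n-1)/(n-p-1) = 10/8.
(1 - R^2) * (n-1) = 0.7731 * 10 = 7.7310.
Divide by (n-p-1): 7.7310 / 8 = 0.9664.
Adj R^2 = 1 - 0.9664 = 0.0336.

0.0336


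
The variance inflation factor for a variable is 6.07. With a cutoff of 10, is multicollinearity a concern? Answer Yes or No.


Compare VIF = 6.07 to the threshold of 10.
6.07 < 10, so the answer is No.

No


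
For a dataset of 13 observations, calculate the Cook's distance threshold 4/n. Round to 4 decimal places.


The threshold is 4/n.
4/13 = 0.3077.

0.3077


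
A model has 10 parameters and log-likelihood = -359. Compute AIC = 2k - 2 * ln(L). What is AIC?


Compute:
2k = 2*10 = 20.
-2*loglik = -2*(-359) = 718.
AIC = 20 + 718 = 738.

738


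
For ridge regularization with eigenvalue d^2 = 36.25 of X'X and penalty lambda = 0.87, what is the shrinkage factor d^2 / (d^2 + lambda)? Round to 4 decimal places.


d^2 + lambda = 36.25 + 0.87 = 37.1200.
Shrinkage factor = 36.25/37.1200 = 0.9766.

0.9766


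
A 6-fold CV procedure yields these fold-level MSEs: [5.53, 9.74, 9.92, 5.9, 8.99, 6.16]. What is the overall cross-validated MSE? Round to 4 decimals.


Total MSE across folds = 46.2400.
CV-MSE = 46.2400/6 = 7.7067.

7.7067


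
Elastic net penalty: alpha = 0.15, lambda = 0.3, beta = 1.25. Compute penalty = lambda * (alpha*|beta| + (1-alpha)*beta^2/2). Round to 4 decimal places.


L1 component = 0.15 * |1.25| = 0.1875.
L2 component = 0.85 * 1.25^2 / 2 = 0.6641.
Penalty = 0.3 * (0.1875 + 0.6641) = 0.3 * 0.8516 = 0.2555.

0.2555


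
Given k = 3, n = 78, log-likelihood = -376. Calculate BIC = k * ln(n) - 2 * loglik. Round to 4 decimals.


ln(78) = 4.356709.
k * ln(n) = 3 * 4.356709 = 13.070127.
-2L = 752.
BIC = 13.070127 + 752 = 765.070127, which rounds to 765.0701.

765.0701


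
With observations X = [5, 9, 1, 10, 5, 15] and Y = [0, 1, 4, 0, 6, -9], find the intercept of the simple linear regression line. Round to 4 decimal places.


The slope is b1 = -0.8954.
Sample means are xbar = 7.5000 and ybar = 0.3333.
Intercept: b0 = 0.3333 - (-0.8954)(7.5000) = 7.0488.

7.0488


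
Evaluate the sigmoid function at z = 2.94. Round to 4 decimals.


First, exp(-2.9400) = 0.0529.
Then sigma(z) = 1/(1 + 0.0529) = 0.9498.

0.9498


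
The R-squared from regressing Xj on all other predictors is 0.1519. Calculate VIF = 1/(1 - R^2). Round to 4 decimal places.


VIF = 1 / (1 - 0.1519).
= 1 / 0.8481 = 1.1791.

1.1791


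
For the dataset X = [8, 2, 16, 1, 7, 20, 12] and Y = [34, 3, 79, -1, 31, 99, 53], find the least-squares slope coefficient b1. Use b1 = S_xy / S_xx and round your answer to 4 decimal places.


The sample means are xbar = 9.4286 and ybar = 42.5714.
Compute S_xx = 295.7143 and S_xy = 1564.2857.
Slope b1 = S_xy / S_xx = 1564.2857 / 295.7143 = 5.2899.

5.2899


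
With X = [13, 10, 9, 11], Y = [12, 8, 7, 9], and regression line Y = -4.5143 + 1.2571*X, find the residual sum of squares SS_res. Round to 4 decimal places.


For each point, residual = actual - predicted.
Residuals: [0.1720, -0.0567, 0.2004, -0.3138].
Sum of squared residuals = 0.1714.

0.1714


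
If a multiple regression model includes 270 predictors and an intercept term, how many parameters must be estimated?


Including the intercept, the model has 270 predictor coefficients + 1 intercept.
Total = 271.

271


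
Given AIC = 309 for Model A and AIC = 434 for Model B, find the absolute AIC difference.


Absolute difference = |309 - 434| = 125.
The model with lower AIC (A) is preferred.

125


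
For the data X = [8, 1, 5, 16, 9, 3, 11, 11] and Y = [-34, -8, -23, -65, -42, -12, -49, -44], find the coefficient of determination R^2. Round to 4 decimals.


After computing the OLS fit (b0=-3.0105, b1=-3.9518):
SSres = 35.4895, SStot = 2627.8750.
R^2 = 1 - 35.4895/2627.8750 = 0.9865.

0.9865


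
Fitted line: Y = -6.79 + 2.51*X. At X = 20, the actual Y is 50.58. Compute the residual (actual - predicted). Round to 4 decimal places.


Fitted value at X = 20 is yhat = -6.79 + 2.51*20 = 43.4100.
Residual = 50.58 - 43.4100 = 7.1700.

7.1700


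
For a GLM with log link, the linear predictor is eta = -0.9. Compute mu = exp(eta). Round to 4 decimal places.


The inverse log link gives:
mu = exp(-0.9) = 0.4066.

0.4066


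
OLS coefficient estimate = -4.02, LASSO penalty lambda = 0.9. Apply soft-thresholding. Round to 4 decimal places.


Absolute value: |-4.02| = 4.02.
Compare to lambda = 0.9.
Since |beta| > lambda, coefficient = sign(beta)*(|beta| - lambda) = -3.1200.

-3.1200


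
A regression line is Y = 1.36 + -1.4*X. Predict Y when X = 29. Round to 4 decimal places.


Plug X = 29 into Y = 1.36 + -1.4*X:
Y = 1.36 + -40.6000 = -39.2400.

-39.2400


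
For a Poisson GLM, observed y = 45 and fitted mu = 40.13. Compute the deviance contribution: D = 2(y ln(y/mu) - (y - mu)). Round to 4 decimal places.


First: ln(45/40.13) = 0.114538.
Then: 45 * 0.114538 = 5.154210.
y - mu = 45 - 40.13 = 4.87.
D = 2(5.154210 - 4.87) = 0.568420, which rounds to 0.5684.

0.5684


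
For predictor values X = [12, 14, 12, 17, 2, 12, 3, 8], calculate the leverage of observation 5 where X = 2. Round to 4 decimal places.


Mean of X: xbar = 10.0000.
SXX = 194.0000.
For X = 2: h = 1/8 + (2 - 10.0000)^2/194.0000 = 0.4549.

0.4549


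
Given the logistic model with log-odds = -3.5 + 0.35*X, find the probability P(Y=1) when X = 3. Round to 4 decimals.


z = -3.5 + 0.35 * 3 = -2.4500.
Sigmoid: P = 1 / (1 + exp(2.4500)) = 0.0794.

0.0794


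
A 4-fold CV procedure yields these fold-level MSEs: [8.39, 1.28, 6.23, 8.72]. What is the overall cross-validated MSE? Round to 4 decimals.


Add all fold MSEs: 24.6200.
Divide by k = 4: 24.6200/4 = 6.1550.

6.1550


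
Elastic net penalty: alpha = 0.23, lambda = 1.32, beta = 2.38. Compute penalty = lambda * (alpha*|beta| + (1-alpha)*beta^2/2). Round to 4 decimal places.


L1 component = 0.23 * |2.38| = 0.5474.
L2 component = 0.77 * 2.38^2 / 2 = 2.1808.
Penalty = 1.32 * (0.5474 + 2.1808) = 1.32 * 2.7282 = 3.6012.

3.6012


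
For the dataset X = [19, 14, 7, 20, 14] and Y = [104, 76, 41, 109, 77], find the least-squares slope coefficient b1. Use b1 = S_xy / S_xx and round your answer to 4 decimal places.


The sample means are xbar = 14.8000 and ybar = 81.4000.
Compute S_xx = 106.8000 and S_xy = 561.4000.
Slope b1 = S_xy / S_xx = 561.4000 / 106.8000 = 5.2566.

5.2566


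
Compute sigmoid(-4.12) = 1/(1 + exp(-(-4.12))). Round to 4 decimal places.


Compute exp(4.1200) = 61.5592.
Sigmoid = 1 / (1 + 61.5592) = 1 / 62.5592 = 0.0160.

0.0160


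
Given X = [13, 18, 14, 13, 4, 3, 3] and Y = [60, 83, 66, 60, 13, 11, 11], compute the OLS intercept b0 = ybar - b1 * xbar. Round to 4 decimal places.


Compute b1 = 4.9383 from the OLS formula.
With xbar = 9.7143 and ybar = 43.4286, the intercept is:
b0 = 43.4286 - 4.9383 * 9.7143 = -4.5432.

-4.5432


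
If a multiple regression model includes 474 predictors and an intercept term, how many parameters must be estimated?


Total coefficients = number of predictors + 1 (for the intercept).
= 474 + 1 = 475.

475


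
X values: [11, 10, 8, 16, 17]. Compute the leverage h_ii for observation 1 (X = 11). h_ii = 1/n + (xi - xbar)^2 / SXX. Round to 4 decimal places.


Compute xbar = 12.4000 with n = 5 observations.
SXX = 61.2000.
Leverage = 1/5 + (11 - 12.4000)^2/61.2000 = 0.2320.

0.2320


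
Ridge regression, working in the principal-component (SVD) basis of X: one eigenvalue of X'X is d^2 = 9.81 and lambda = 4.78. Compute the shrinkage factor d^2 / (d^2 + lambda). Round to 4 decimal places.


d^2 + lambda = 9.81 + 4.78 = 14.5900.
Shrinkage factor = 9.81/14.5900 = 0.6724.

0.6724


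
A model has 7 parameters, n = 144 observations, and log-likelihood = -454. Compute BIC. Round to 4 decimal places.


Compute k*ln(n) = 7*ln(144) = 7*4.969813 = 34.788691.
Then -2*loglik = 908.
BIC = 34.788691 + 908 = 942.788691, which rounds to 942.7887.

942.7887


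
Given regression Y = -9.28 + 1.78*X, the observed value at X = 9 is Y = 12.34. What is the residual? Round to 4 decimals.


Predicted = -9.28 + 1.78 * 9 = 6.7400.
Residual = 12.34 - 6.7400 = 5.6000.

5.6000


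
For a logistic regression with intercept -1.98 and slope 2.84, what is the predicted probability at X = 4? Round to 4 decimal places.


Compute z = -1.98 + (2.84)(4) = 9.3800.
exp(-z) = 0.0001.
P = 1/(1 + 0.0001) = 0.9999.

0.9999


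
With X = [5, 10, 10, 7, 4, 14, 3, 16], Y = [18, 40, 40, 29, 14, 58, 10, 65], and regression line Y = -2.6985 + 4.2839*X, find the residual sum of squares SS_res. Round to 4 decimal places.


For each point, residual = actual - predicted.
Residuals: [-0.7210, -0.1405, -0.1405, 1.7112, -0.4371, 0.7239, -0.1532, -0.8439].
Sum of squared residuals = 4.9383.

4.9383


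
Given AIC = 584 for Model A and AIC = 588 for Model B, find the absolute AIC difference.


|AIC_A - AIC_B| = |584 - 588| = 4.
Model A is preferred (lower AIC).

4


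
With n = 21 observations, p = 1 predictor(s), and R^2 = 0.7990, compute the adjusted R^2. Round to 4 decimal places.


Plug in: Adj R^2 = 1 - (1 - 0.7990) * 20/19.
= 1 - 0.2010 * 20/19
= 1 - 4.0200 / 19
= 1 - 0.2116 = 0.7884.

0.7884


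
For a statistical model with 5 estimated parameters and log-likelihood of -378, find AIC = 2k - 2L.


AIC = 2k - 2*loglik = 2(5) - 2(-378).
= 10 + 756 = 766.

766


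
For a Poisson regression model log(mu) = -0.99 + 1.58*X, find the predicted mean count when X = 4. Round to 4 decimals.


Compute eta = -0.99 + 1.58 * 4 = 5.3300.
Apply inverse link: mu = e^5.3300 = 206.4380.

206.4380


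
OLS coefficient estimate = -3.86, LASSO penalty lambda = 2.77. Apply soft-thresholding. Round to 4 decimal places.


Absolute value: |-3.86| = 3.86.
Compare to lambda = 2.77.
Since |beta| > lambda, coefficient = sign(beta)*(|beta| - lambda) = -1.0900.

-1.0900


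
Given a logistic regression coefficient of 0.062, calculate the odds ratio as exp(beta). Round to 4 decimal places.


Odds ratio = exp(beta) = exp(0.062).
= 1.0640.

1.0640


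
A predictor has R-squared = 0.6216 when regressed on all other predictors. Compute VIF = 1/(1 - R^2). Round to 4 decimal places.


Denominator: 1 - 0.6216 = 0.3784.
VIF = 1 / 0.3784 = 2.6427.

2.6427


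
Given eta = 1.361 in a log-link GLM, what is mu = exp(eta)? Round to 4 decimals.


Apply the inverse link:
mu = e^1.361 = 3.9001.

3.9001


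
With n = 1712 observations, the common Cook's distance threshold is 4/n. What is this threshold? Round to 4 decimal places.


Using the rule of thumb:
Threshold = 4 / 1712 = 0.0023.

0.0023


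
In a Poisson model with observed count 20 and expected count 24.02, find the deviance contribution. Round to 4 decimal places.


Compute y*ln(y/mu) = 20*ln(20/24.02) = 20*-0.183155 = -3.663100.
y - mu = -4.02.
D = 2*(-3.663100 - (-4.02)) = 0.713800, which rounds to 0.7138.

0.7138


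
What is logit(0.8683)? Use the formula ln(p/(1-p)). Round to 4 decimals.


Compute the odds: 0.8683/0.1317 = 6.5930.
Take the natural log: ln(6.5930) = 1.8860.

1.8860


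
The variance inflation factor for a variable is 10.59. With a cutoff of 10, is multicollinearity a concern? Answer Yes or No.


Check: VIF = 10.59 vs threshold = 10.
Since 10.59 >= 10, the answer is Yes.

Yes


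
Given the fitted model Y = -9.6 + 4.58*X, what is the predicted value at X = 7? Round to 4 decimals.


Substitute X = 7 into the equation:
Y = -9.6 + 4.58 * 7 = -9.6 + 32.0600 = 22.4600.

22.4600


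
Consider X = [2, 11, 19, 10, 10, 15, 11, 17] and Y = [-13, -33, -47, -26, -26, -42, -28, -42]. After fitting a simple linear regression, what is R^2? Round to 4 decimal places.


After computing the OLS fit (b0=-7.3668, b1=-2.0849):
SSres = 36.4848, SStot = 874.8750.
R^2 = 1 - 36.4848/874.8750 = 0.9583.

0.9583


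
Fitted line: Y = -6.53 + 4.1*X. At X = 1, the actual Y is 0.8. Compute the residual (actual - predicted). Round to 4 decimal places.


Fitted value at X = 1 is yhat = -6.53 + 4.1*1 = -2.4300.
Residual = 0.8 - -2.4300 = 3.2300.

3.2300


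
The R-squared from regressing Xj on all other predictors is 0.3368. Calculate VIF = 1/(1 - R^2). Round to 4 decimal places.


Denominator: 1 - 0.3368 = 0.6632.
VIF = 1 / 0.6632 = 1.5078.

1.5078


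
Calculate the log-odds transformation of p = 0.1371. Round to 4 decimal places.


The odds are p/(1-p) = 0.1371 / 0.8629 = 0.1589.
logit(p) = ln(0.1589) = -1.8396.

-1.8396


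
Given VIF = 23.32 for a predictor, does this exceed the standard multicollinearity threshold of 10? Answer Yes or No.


Check: VIF = 23.32 vs threshold = 10.
Since 23.32 >= 10, the answer is Yes.

Yes


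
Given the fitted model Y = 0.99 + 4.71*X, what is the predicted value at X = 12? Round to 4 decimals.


Predicted value:
Y = 0.99 + (4.71)(12) = 0.99 + 56.5200 = 57.5100.

57.5100


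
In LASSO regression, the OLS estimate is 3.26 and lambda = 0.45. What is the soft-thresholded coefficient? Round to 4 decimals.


Absolute value: |3.26| = 3.26.
Compare to lambda = 0.45.
Since |beta| > lambda, coefficient = sign(beta)*(|beta| - lambda) = 2.8100.

2.8100


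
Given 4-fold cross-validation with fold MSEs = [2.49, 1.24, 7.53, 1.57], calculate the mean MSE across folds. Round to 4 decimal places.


Sum of fold MSEs = 12.8300.
Average = 12.8300 / 4 = 3.2075.

3.2075


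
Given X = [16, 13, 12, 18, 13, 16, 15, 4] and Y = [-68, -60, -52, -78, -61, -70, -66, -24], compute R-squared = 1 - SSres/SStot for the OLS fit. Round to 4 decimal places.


Fit the OLS line: b0 = -8.7937, b1 = -3.8192.
SSres = 19.6931.
SStot = 1884.8750.
R^2 = 1 - 19.6931/1884.8750 = 0.9896.

0.9896


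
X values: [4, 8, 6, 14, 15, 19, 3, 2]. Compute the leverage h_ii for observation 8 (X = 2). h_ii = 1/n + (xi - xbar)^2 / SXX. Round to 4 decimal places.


Mean of X: xbar = 8.8750.
SXX = 280.8750.
For X = 2: h = 1/8 + (2 - 8.8750)^2/280.8750 = 0.2933.

0.2933


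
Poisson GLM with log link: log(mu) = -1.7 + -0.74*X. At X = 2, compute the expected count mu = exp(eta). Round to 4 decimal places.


eta = -1.7 + -0.74 * 2 = -3.1800.
mu = exp(-3.1800) = 0.0416.

0.0416


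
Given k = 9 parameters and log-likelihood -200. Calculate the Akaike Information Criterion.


AIC = 2k - 2*loglik = 2(9) - 2(-200).
= 18 + 400 = 418.

418


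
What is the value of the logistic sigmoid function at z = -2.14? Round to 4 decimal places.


First, exp(2.1400) = 8.4994.
Then sigma(z) = 1/(1 + 8.4994) = 0.1053.

0.1053


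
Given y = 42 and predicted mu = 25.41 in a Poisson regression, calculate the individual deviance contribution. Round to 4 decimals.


y/mu = 42/25.41 = 1.652893 (approx.), and ln(42/25.41) = 0.502527.
y * ln(y/mu) = 42 * 0.502527 = 21.106134.
y - mu = 16.59.
D = 2 * (21.106134 - 16.59) = 9.032268, which rounds to 9.0323.

9.0323


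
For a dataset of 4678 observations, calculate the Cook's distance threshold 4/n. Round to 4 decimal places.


The threshold is 4/n.
4/4678 = 0.0009.

0.0009


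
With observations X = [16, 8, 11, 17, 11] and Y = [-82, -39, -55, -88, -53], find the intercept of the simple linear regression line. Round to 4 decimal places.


Compute b1 = -5.4860 from the OLS formula.
With xbar = 12.6000 and ybar = -63.4000, the intercept is:
b0 = -63.4000 - -5.4860 * 12.6000 = 5.7238.

5.7238


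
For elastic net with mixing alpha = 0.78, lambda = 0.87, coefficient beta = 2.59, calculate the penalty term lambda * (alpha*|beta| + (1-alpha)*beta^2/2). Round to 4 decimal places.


L1 component = 0.78 * |2.59| = 2.0202.
L2 component = 0.22 * 2.59^2 / 2 = 0.7379.
Penalty = 0.87 * (2.0202 + 0.7379) = 0.87 * 2.7581 = 2.3995.

2.3995


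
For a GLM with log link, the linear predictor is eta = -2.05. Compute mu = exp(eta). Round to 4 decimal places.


The inverse log link gives:
mu = exp(-2.05) = 0.1287.

0.1287


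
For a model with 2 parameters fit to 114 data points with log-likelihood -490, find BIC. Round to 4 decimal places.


ln(114) = 4.736198.
k * ln(n) = 2 * 4.736198 = 9.472396.
-2L = 980.
BIC = 9.472396 + 980 = 989.472396, which rounds to 989.4724.

989.4724


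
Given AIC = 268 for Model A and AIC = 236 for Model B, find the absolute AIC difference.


Absolute difference = |268 - 236| = 32.
The model with lower AIC (B) is preferred.

32


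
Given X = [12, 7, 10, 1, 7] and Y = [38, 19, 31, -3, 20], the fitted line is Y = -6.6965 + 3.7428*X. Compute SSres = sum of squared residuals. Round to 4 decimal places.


For each point, residual = actual - predicted.
Residuals: [-0.2171, -0.5031, 0.2685, -0.0463, 0.4969].
Sum of squared residuals = 0.6214.

0.6214


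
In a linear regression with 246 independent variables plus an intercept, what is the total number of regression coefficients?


Including the intercept, the model has 246 predictor coefficients + 1 intercept.
Total = 247.

247


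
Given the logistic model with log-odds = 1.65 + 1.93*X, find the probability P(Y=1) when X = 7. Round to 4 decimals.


z = 1.65 + 1.93 * 7 = 15.1600.
Sigmoid: P = 1 / (1 + exp(-15.1600)) = 1.0000.

1.0000
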